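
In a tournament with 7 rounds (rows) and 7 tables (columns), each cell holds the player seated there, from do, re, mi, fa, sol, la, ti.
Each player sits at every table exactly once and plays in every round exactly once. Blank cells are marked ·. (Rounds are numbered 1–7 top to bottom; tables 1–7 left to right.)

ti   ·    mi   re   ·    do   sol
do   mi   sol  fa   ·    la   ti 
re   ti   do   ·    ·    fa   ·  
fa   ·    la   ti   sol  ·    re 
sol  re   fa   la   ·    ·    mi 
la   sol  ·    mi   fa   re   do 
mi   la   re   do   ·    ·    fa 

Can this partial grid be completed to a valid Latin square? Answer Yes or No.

No round or table among the givens repeats a symbol, and propagating forced cells runs into no contradiction.
One valid completion exists (for instance, ti fa mi re la do sol / do mi sol fa re la ti / re ti do sol mi fa la / fa do la ti sol mi re / sol re fa la do ti mi / la sol ti mi fa re do / mi la re do ti sol fa).

Yes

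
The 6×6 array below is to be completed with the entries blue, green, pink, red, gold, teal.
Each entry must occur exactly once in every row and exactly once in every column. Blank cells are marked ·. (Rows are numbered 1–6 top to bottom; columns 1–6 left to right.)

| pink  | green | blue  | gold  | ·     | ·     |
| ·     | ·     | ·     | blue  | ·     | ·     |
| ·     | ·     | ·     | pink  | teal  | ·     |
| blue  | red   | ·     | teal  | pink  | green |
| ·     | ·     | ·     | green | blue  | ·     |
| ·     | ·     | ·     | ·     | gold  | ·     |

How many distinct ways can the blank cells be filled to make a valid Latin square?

20

Row 1, column 5: eliminating its row and column leaves {red}.
Row 1, column 6: eliminating its row and column leaves {red, teal}.
Row 2, column 1: eliminating its row and column leaves {green, red, gold, teal}.
Row 2, column 2: eliminating its row and column leaves {pink, gold, teal}.
Row 2, column 3: eliminating its row and column leaves {green, pink, red, gold, teal}.
Row 2, column 5: eliminating its row and column leaves {green, red}.
Row 2, column 6: eliminating its row and column leaves {pink, red, gold, teal}.
Row 3, column 1: eliminating its row and column leaves {green, red, gold}.
Row 3, column 2: eliminating its row and column leaves {blue, gold}.
Row 3, column 3: eliminating its row and column leaves {green, red, gold}.
Row 3, column 6: eliminating its row and column leaves {blue, red, gold}.
Row 4, column 3: eliminating its row and column leaves {gold}.
Row 5, column 1: eliminating its row and column leaves {red, gold, teal}.
Row 5, column 2: eliminating its row and column leaves {pink, gold, teal}.
Row 5, column 3: eliminating its row and column leaves {pink, red, gold, teal}.
Row 5, column 6: eliminating its row and column leaves {pink, red, gold, teal}.
Row 6, column 1: eliminating its row and column leaves {green, red, teal}.
Row 6, column 2: eliminating its row and column leaves {blue, pink, teal}.
Row 6, column 3: eliminating its row and column leaves {green, pink, red, teal}.
Row 6, column 4: eliminating its row and column leaves {red}.
Row 6, column 6: eliminating its row and column leaves {blue, pink, red, teal}.
Enumerating the assignments across these blanks that avoid any row or column repeat gives 20 completions.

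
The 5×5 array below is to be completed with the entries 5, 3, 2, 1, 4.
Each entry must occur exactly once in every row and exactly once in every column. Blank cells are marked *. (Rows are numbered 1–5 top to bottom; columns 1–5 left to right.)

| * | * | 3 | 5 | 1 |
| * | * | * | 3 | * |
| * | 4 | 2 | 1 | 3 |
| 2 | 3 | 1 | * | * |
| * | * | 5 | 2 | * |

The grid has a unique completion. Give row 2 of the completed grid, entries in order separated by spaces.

Row 2, column 3: row 2 has {3} and column 3 has {5, 3, 2, 1}, leaving only 4.
Row 1, column 1: row 1 has {5, 3, 1} and column 1 has {2}, leaving only 4.
Row 1, column 2: row 1 has {5, 3, 1, 4} and column 2 has {3, 4}, leaving only 2.
Row 3, column 1: row 3 has {3, 2, 1, 4} and column 1 has {2, 4}, leaving only 5.
Row 2, column 1: row 2 has {3, 4} and column 1 has {5, 2, 4}, leaving only 1.
Row 2, column 2: row 2 has {3, 1, 4} and column 2 has {3, 2, 4}, leaving only 5.
Row 2, column 5: row 2 has {5, 3, 1, 4} and column 5 has {3, 1}, leaving only 2.
So row 2 reads: 1 5 4 3 2.

1 5 4 3 2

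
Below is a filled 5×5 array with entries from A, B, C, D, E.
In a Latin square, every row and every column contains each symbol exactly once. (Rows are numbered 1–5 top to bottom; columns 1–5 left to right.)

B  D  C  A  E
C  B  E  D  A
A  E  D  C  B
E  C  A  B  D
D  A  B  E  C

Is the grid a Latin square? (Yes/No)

Each row is a permutation of the 5 symbols, and so is each column.

Yes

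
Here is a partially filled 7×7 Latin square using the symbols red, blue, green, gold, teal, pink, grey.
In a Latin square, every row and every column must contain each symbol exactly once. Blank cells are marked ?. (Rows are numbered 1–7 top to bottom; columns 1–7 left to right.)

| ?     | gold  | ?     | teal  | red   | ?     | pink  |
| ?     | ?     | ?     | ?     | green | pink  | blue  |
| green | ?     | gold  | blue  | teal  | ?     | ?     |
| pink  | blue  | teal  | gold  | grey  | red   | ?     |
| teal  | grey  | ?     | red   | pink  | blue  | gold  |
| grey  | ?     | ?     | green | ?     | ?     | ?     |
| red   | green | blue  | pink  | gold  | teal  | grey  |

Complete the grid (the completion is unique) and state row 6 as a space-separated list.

grey red pink green blue gold teal

Row 6, column 5: row 6 has {green, grey} and column 5 has {red, green, gold, teal, pink, grey}, leaving only blue.
Row 6, column 6: row 6 has {blue, green, grey} and column 6 has {red, blue, teal, pink}, leaving only gold.
Row 1, column 1: row 1 has {red, gold, teal, pink} and column 1 has {red, green, teal, pink, grey}, leaving only blue.
Row 2, column 1: row 2 has {blue, green, pink} and column 1 has {red, blue, green, teal, pink, grey}, leaving only gold.
Row 2, column 4: row 2 has {blue, green, gold, pink} and column 4 has {red, blue, green, gold, teal, pink}, leaving only grey.
Row 2, column 3: row 2 has {blue, green, gold, pink, grey} and column 3 has {blue, gold, teal}, leaving only red.
Row 6, column 3: row 6 has {blue, green, gold, grey} and column 3 has {red, blue, gold, teal}, leaving only pink.
Row 2, column 2: row 2 has {red, blue, green, gold, pink, grey} and column 2 has {blue, green, gold, grey}, leaving only teal.
Row 6, column 2: row 6 has {blue, green, gold, pink, grey} and column 2 has {blue, green, gold, teal, grey}, leaving only red.
Row 6, column 7: row 6 has {red, blue, green, gold, pink, grey} and column 7 has {blue, gold, pink, grey}, leaving only teal.
So row 6 reads: grey red pink green blue gold teal.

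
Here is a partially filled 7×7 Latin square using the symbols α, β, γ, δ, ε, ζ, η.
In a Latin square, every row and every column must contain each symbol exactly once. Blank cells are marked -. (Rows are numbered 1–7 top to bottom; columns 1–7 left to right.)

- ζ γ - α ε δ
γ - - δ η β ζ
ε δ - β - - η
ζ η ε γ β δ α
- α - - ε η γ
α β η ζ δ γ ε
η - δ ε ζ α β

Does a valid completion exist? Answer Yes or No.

No

Row 5, column 4: row 5 together with column 4 already contain {α, β, γ, δ, ε, ζ, η} — every symbol — so nothing can go there. The grid has no valid completion.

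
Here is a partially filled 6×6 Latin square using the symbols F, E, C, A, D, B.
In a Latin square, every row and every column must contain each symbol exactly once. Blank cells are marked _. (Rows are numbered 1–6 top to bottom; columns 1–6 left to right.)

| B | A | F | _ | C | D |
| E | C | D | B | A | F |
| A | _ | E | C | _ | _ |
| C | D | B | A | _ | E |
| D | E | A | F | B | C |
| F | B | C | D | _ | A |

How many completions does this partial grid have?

1

Row 1, column 4: eliminating its row and column leaves {E}.
Row 3, column 2: eliminating its row and column leaves {F}.
Row 3, column 5: eliminating its row and column leaves {F, D}.
Row 3, column 6: eliminating its row and column leaves {B}.
Row 4, column 5: eliminating its row and column leaves {F}.
Row 6, column 5: eliminating its row and column leaves {E}.
Only one assignment across all blanks avoids any row or column repeat, giving 1 completion.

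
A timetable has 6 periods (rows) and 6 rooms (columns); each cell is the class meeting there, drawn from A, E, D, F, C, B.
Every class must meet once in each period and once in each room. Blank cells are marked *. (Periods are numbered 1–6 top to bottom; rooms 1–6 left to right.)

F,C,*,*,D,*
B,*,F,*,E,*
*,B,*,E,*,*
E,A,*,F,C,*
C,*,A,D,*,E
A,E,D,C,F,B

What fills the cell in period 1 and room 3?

Period 1, room 6: period 1 has {D, F, C} and room 6 has {E, B}, leaving only A.
Period 1, room 4: period 1 has {A, D, F, C} and room 4 has {E, D, F, C}, leaving only B.
Period 1 already has {A, D, F, C, B} and room 3 already has {A, D, F}, so period 1, room 3 must be E.

E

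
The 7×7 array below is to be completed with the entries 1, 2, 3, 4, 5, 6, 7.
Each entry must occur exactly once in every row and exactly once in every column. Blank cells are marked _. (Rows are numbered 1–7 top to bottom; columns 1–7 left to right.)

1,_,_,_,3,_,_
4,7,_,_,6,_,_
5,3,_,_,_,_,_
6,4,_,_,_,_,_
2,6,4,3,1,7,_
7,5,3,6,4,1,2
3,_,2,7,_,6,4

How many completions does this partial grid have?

9

Row 1, column 2: eliminating its row and column leaves {2}.
Row 1, column 3: eliminating its row and column leaves {5, 6, 7}.
Row 1, column 4: eliminating its row and column leaves {2, 4, 5}.
Row 1, column 6: eliminating its row and column leaves {2, 4, 5}.
Row 1, column 7: eliminating its row and column leaves {5, 6, 7}.
Row 2, column 3: eliminating its row and column leaves {1, 5}.
Row 2, column 4: eliminating its row and column leaves {1, 2, 5}.
Row 2, column 6: eliminating its row and column leaves {2, 3, 5}.
Row 2, column 7: eliminating its row and column leaves {1, 3, 5}.
Row 3, column 3: eliminating its row and column leaves {1, 6, 7}.
Row 3, column 4: eliminating its row and column leaves {1, 2, 4}.
Row 3, column 5: eliminating its row and column leaves {2, 7}.
Row 3, column 6: eliminating its row and column leaves {2, 4}.
Row 3, column 7: eliminating its row and column leaves {1, 6, 7}.
Row 4, column 3: eliminating its row and column leaves {1, 5, 7}.
Row 4, column 4: eliminating its row and column leaves {1, 2, 5}.
Row 4, column 5: eliminating its row and column leaves {2, 5, 7}.
Row 4, column 6: eliminating its row and column leaves {2, 3, 5}.
Row 4, column 7: eliminating its row and column leaves {1, 3, 5, 7}.
Row 5, column 7: eliminating its row and column leaves {5}.
Row 7, column 2: eliminating its row and column leaves {1}.
Row 7, column 5: eliminating its row and column leaves {5}.
Enumerating the assignments across these blanks that avoid any row or column repeat gives 9 completions.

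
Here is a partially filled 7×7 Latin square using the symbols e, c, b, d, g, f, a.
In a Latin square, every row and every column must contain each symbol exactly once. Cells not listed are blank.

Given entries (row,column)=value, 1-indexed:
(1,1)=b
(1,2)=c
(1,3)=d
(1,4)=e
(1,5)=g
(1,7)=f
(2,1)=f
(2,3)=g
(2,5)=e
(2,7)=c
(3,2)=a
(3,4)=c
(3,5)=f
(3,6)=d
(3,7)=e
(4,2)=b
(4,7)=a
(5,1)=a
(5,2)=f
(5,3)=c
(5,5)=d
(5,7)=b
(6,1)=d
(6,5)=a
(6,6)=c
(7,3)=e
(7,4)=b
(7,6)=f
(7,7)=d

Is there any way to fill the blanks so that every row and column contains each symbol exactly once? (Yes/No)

Row 1, column 6: row 1 has {e, c, b, d, g, f} and column 6 has {c, d, f}, so it must be a.
Row 2, column 2: row 2 has {e, c, g, f} and column 2 has {c, b, f, a}, so it must be d.
Row 2, column 4: row 2 has {e, c, d, g, f} and column 4 has {e, c, b}, so it must be a.
Row 2, column 6: row 2 has {e, c, d, g, f, a} and column 6 has {c, d, f, a}, so it must be b.
Row 3, column 1: row 3 has {e, c, d, f, a} and column 1 has {b, d, f, a}, so it must be g.
Row 3, column 3: row 3 has {e, c, d, g, f, a} and column 3 has {e, c, d, g}, so it must be b.
Row 4, column 3: row 4 has {b, a} and column 3 has {e, c, b, d, g}, so it must be f.
Now row 6, column 3: row 6 together with column 3 already contain {e, c, b, d, g, f, a} — every symbol — so nothing can go there. The grid has no valid completion.

No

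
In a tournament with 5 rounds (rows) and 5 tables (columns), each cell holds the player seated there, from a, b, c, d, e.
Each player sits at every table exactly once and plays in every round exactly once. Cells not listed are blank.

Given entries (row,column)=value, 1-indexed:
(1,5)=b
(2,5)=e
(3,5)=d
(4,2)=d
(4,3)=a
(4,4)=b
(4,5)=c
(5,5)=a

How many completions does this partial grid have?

56

Round 1, table 1: eliminating its round and table leaves {a, c, d, e}.
Round 1, table 2: eliminating its round and table leaves {a, c, e}.
Round 1, table 3: eliminating its round and table leaves {c, d, e}.
Round 1, table 4: eliminating its round and table leaves {a, c, d, e}.
Round 2, table 1: eliminating its round and table leaves {a, b, c, d}.
Round 2, table 2: eliminating its round and table leaves {a, b, c}.
Round 2, table 3: eliminating its round and table leaves {b, c, d}.
Round 2, table 4: eliminating its round and table leaves {a, c, d}.
Round 3, table 1: eliminating its round and table leaves {a, b, c, e}.
Round 3, table 2: eliminating its round and table leaves {a, b, c, e}.
Round 3, table 3: eliminating its round and table leaves {b, c, e}.
Round 3, table 4: eliminating its round and table leaves {a, c, e}.
Round 4, table 1: eliminating its round and table leaves {e}.
Round 5, table 1: eliminating its round and table leaves {b, c, d, e}.
Round 5, table 2: eliminating its round and table leaves {b, c, e}.
Round 5, table 3: eliminating its round and table leaves {b, c, d, e}.
Round 5, table 4: eliminating its round and table leaves {c, d, e}.
Enumerating the assignments across these blanks that avoid any round or table repeat gives 56 completions.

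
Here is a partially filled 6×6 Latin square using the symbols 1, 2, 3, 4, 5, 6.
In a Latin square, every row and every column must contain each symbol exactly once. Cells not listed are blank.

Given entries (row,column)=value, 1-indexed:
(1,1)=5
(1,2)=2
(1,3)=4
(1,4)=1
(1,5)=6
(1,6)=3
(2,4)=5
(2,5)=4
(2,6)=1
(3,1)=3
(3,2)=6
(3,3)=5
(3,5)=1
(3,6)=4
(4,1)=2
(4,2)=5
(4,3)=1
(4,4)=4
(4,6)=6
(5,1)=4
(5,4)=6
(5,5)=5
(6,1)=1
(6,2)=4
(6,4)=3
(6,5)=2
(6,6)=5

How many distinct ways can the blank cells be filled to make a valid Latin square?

1

Row 2, column 1: eliminating its row and column leaves {6}.
Row 2, column 2: eliminating its row and column leaves {3}.
Row 2, column 3: eliminating its row and column leaves {2, 3, 6}.
Row 3, column 4: eliminating its row and column leaves {2}.
Row 4, column 5: eliminating its row and column leaves {3}.
Row 5, column 2: eliminating its row and column leaves {1, 3}.
Row 5, column 3: eliminating its row and column leaves {2, 3}.
Row 5, column 6: eliminating its row and column leaves {2}.
Row 6, column 3: eliminating its row and column leaves {6}.
Only one assignment across all blanks avoids any row or column repeat, giving 1 completion.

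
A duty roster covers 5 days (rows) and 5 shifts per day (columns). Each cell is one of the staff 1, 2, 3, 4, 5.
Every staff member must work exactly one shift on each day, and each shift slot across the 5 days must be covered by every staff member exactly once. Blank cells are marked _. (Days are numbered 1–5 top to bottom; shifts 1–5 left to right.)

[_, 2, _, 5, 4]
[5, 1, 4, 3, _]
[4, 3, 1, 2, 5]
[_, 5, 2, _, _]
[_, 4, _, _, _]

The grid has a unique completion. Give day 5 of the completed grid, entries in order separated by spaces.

2 4 5 1 3

Day 5, shift 4: day 5 has {4} and shift 4 has {2, 3, 5}, leaving only 1.
Day 1, shift 3: day 1 has {2, 4, 5} and shift 3 has {1, 2, 4}, leaving only 3.
Day 5, shift 3: day 5 has {1, 4} and shift 3 has {1, 2, 3, 4}, leaving only 5.
Day 1, shift 1: day 1 has {2, 3, 4, 5} and shift 1 has {4, 5}, leaving only 1.
Day 2, shift 5: day 2 has {1, 3, 4, 5} and shift 5 has {4, 5}, leaving only 2.
Day 5, shift 5: day 5 has {1, 4, 5} and shift 5 has {2, 4, 5}, leaving only 3.
Day 5, shift 1: day 5 has {1, 3, 4, 5} and shift 1 has {1, 4, 5}, leaving only 2.
So day 5 reads: 2 4 5 1 3.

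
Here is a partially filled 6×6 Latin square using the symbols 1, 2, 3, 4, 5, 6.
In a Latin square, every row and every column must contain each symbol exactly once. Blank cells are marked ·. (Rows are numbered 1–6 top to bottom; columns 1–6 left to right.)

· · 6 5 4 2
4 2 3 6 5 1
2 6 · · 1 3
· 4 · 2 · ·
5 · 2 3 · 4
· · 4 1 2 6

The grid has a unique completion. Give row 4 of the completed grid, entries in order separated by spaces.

Row 4, column 6: row 4 has {2, 4} and column 6 has {1, 2, 3, 4, 6}, leaving only 5.
Row 4, column 3: row 4 has {2, 4, 5} and column 3 has {2, 3, 4, 6}, leaving only 1.
Row 3, column 3: row 3 has {1, 2, 3, 6} and column 3 has {1, 2, 3, 4, 6}, leaving only 5.
Row 3, column 4: row 3 has {1, 2, 3, 5, 6} and column 4 has {1, 2, 3, 5, 6}, leaving only 4.
Row 5, column 2: row 5 has {2, 3, 4, 5} and column 2 has {2, 4, 6}, leaving only 1.
Row 1, column 2: row 1 has {2, 4, 5, 6} and column 2 has {1, 2, 4, 6}, leaving only 3.
Row 1, column 1: row 1 has {2, 3, 4, 5, 6} and column 1 has {2, 4, 5}, leaving only 1.
Row 5, column 5: row 5 has {1, 2, 3, 4, 5} and column 5 has {1, 2, 4, 5}, leaving only 6.
Row 4, column 5: row 4 has {1, 2, 4, 5} and column 5 has {1, 2, 4, 5, 6}, leaving only 3.
Row 4, column 1: row 4 has {1, 2, 3, 4, 5} and column 1 has {1, 2, 4, 5}, leaving only 6.
So row 4 reads: 6 4 1 2 3 5.

6 4 1 2 3 5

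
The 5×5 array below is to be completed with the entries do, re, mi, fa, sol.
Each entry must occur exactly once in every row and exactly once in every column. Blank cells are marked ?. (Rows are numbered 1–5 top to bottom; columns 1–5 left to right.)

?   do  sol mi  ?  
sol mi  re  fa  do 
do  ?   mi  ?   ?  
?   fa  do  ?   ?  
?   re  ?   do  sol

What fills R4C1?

re

Row 3, column 2: row 3 has {do, mi} and column 2 has {do, re, mi, fa}, leaving only sol.
Row 3, column 4: row 3 has {do, mi, sol} and column 4 has {do, mi, fa}, leaving only re.
Row 3, column 5: row 3 has {do, re, mi, sol} and column 5 has {do, sol}, leaving only fa.
Row 1, column 5: row 1 has {do, mi, sol} and column 5 has {do, fa, sol}, leaving only re.
Row 1, column 1: row 1 has {do, re, mi, sol} and column 1 has {do, sol}, leaving only fa.
Row 4, column 4: row 4 has {do, fa} and column 4 has {do, re, mi, fa}, leaving only sol.
Row 4, column 5: row 4 has {do, fa, sol} and column 5 has {do, re, fa, sol}, leaving only mi.
Row 4 already has {do, mi, fa, sol} and column 1 already has {do, fa, sol}, so row 4, column 1 must be re.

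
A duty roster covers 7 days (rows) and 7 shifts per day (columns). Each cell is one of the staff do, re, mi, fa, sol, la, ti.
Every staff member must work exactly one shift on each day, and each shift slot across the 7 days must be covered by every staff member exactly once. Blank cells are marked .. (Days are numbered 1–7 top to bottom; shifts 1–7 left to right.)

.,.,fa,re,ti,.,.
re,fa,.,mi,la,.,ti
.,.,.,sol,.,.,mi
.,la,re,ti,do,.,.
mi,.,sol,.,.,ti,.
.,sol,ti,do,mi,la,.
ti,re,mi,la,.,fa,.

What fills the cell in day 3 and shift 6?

re

Day 2, shift 3: day 2 has {re, mi, fa, la, ti} and shift 3 has {re, mi, fa, sol, ti}, leaving only do.
Day 2, shift 6: day 2 has {do, re, mi, fa, la, ti} and shift 6 has {fa, la, ti}, leaving only sol.
Day 3, shift 3: day 3 has {mi, sol} and shift 3 has {do, re, mi, fa, sol, ti}, leaving only la.
Day 4, shift 6: day 4 has {do, re, la, ti} and shift 6 has {fa, sol, la, ti}, leaving only mi.
Day 1, shift 6: day 1 has {re, fa, ti} and shift 6 has {mi, fa, sol, la, ti}, leaving only do.
Day 3 already has {mi, sol, la} and shift 6 already has {do, mi, fa, sol, la, ti}, so day 3, shift 6 must be re.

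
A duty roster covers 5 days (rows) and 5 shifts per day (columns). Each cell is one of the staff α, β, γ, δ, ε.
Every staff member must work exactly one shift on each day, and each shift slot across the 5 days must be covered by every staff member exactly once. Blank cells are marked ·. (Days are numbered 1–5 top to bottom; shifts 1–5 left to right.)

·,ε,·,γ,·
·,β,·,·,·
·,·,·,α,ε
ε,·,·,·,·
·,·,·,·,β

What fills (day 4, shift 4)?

β

Day 4, shift 4 is narrowed to {β, δ}.
If it were δ, then day 5, shift 4 would be left with no valid symbol.
So day 4, shift 4 must be β.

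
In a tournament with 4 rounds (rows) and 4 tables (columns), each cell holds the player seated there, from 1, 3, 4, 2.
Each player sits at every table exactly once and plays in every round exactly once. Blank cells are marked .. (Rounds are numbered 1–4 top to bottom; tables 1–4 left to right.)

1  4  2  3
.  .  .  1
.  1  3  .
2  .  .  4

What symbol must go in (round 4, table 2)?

3

Round 4 already has {4, 2} and table 2 already has {1, 4}, so round 4, table 2 must be 3.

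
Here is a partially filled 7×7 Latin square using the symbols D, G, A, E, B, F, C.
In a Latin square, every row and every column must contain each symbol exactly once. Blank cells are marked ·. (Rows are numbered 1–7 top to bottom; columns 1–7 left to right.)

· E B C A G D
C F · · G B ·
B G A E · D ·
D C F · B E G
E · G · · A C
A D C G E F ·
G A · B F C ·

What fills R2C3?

E

Row 1, column 1: row 1 has {D, G, A, E, B, C} and column 1 has {D, G, A, E, B, C}, leaving only F.
Row 3, column 5: row 3 has {D, G, A, E, B} and column 5 has {G, A, E, B, F}, leaving only C.
Row 3, column 7: row 3 has {D, G, A, E, B, C} and column 7 has {D, G, C}, leaving only F.
Row 4, column 4: row 4 has {D, G, E, B, F, C} and column 4 has {G, E, B, C}, leaving only A.
Row 2, column 4: row 2 has {G, B, F, C} and column 4 has {G, A, E, B, C}, leaving only D.
Row 2 already has {D, G, B, F, C} and column 3 already has {G, A, B, F, C}, so row 2, column 3 must be E.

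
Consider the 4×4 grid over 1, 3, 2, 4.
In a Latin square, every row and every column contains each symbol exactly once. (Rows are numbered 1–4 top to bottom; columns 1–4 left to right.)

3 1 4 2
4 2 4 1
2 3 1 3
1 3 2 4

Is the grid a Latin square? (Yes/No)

No

Row 3 contains 3 twice (at columns 2 and 4); row 2 is also not a permutation.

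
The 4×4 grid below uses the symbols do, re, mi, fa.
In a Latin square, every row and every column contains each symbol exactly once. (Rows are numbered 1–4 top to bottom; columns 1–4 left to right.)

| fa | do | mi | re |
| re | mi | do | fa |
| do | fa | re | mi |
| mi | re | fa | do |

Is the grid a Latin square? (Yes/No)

Yes

Each row is a permutation of the 4 symbols, and so is each column.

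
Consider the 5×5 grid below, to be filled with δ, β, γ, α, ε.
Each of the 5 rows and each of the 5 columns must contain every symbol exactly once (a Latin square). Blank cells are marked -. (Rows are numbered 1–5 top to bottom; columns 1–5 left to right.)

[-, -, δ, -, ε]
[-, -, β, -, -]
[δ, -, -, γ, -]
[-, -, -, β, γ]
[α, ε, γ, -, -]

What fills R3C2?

Row 1, column 4: row 1 has {δ, ε} and column 4 has {β, γ}, leaving only α.
Row 4, column 1: row 4 has {β, γ} and column 1 has {δ, α}, leaving only ε.
Row 2, column 1: row 2 has {β} and column 1 has {δ, α, ε}, leaving only γ.
Row 1, column 1: row 1 has {δ, α, ε} and column 1 has {δ, γ, α, ε}, leaving only β.
Row 1, column 2: row 1 has {δ, β, α, ε} and column 2 has {ε}, leaving only γ.
Row 4, column 3: row 4 has {β, γ, ε} and column 3 has {δ, β, γ}, leaving only α.
Row 3, column 3: row 3 has {δ, γ} and column 3 has {δ, β, γ, α}, leaving only ε.
Row 4, column 2: row 4 has {β, γ, α, ε} and column 2 has {γ, ε}, leaving only δ.
Row 2, column 2: row 2 has {β, γ} and column 2 has {δ, γ, ε}, leaving only α.
Row 3 already has {δ, γ, ε} and column 2 already has {δ, γ, α, ε}, so row 3, column 2 must be β.

β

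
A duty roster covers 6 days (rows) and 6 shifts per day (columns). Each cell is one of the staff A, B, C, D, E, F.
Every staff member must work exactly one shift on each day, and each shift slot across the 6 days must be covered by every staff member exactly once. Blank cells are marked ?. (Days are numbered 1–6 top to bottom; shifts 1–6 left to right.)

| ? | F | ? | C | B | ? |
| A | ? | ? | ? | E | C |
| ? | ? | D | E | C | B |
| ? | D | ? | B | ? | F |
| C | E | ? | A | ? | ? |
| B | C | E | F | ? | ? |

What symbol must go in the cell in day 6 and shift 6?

Day 1, shift 3: day 1 has {B, C, F} and shift 3 has {D, E}, leaving only A.
Day 2, shift 2: day 2 has {A, C, E} and shift 2 has {C, D, E, F}, leaving only B.
Day 2, shift 3: day 2 has {A, B, C, E} and shift 3 has {A, D, E}, leaving only F.
Day 2, shift 4: day 2 has {A, B, C, E, F} and shift 4 has {A, B, C, E, F}, leaving only D.
Day 3, shift 1: day 3 has {B, C, D, E} and shift 1 has {A, B, C}, leaving only F.
Day 3, shift 2: day 3 has {B, C, D, E, F} and shift 2 has {B, C, D, E, F}, leaving only A.
Day 4, shift 1: day 4 has {B, D, F} and shift 1 has {A, B, C, F}, leaving only E.
Day 1, shift 1: day 1 has {A, B, C, F} and shift 1 has {A, B, C, E, F}, leaving only D.
Day 1, shift 6: day 1 has {A, B, C, D, F} and shift 6 has {B, C, F}, leaving only E.
Day 4, shift 3: day 4 has {B, D, E, F} and shift 3 has {A, D, E, F}, leaving only C.
Day 4, shift 5: day 4 has {B, C, D, E, F} and shift 5 has {B, C, E}, leaving only A.
Day 5, shift 3: day 5 has {A, C, E} and shift 3 has {A, C, D, E, F}, leaving only B.
Day 5, shift 6: day 5 has {A, B, C, E} and shift 6 has {B, C, E, F}, leaving only D.
Day 6 already has {B, C, E, F} and shift 6 already has {B, C, D, E, F}, so day 6, shift 6 must be A.

A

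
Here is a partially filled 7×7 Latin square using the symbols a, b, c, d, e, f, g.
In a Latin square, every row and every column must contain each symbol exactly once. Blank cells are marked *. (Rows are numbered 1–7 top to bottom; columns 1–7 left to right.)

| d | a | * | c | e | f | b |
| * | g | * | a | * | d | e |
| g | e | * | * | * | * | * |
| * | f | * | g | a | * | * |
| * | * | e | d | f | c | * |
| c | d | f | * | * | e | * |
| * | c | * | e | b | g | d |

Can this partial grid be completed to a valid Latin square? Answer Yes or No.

No

Row 1, column 3: row 1 has {a, b, c, d, e, f} and column 3 has {e, f}, so it must be g.
Row 2, column 5: row 2 has {a, d, e, g} and column 5 has {a, b, e, f}, so it must be c.
Row 2, column 3: row 2 has {a, c, d, e, g} and column 3 has {e, f, g}, so it must be b.
Row 2, column 1: row 2 has {a, b, c, d, e, g} and column 1 has {c, d, g}, so it must be f.
Row 3, column 5: row 3 has {e, g} and column 5 has {a, b, c, e, f}, so it must be d.
Row 4, column 6: row 4 has {a, f, g} and column 6 has {c, d, e, f, g}, so it must be b.
Row 3, column 6: row 3 has {d, e, g} and column 6 has {b, c, d, e, f, g}, so it must be a.
Row 3, column 3: row 3 has {a, d, e, g} and column 3 has {b, e, f, g}, so it must be c.
Row 3, column 7: row 3 has {a, c, d, e, g} and column 7 has {b, d, e}, so it must be f.
Row 3, column 4: row 3 has {a, c, d, e, f, g} and column 4 has {a, c, d, e, g}, so it must be b.
Now row 6, column 4: row 6 together with column 4 already contain {a, b, c, d, e, f, g} — every symbol — so nothing can go there. The grid has no valid completion.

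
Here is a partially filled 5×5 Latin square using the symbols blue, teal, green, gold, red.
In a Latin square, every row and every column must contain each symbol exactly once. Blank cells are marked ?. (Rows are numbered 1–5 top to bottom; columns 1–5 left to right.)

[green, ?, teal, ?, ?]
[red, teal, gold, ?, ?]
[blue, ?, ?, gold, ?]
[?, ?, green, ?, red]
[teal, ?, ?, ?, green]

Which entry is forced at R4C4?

teal

Row 2, column 5: row 2 has {teal, gold, red} and column 5 has {green, red}, leaving only blue.
Row 1, column 5: row 1 has {teal, green} and column 5 has {blue, green, red}, leaving only gold.
Row 2, column 4: row 2 has {blue, teal, gold, red} and column 4 has {gold}, leaving only green.
Row 3, column 3: row 3 has {blue, gold} and column 3 has {teal, green, gold}, leaving only red.
Row 3, column 2: row 3 has {blue, gold, red} and column 2 has {teal}, leaving only green.
Row 3, column 5: row 3 has {blue, green, gold, red} and column 5 has {blue, green, gold, red}, leaving only teal.
Row 4, column 1: row 4 has {green, red} and column 1 has {blue, teal, green, red}, leaving only gold.
Row 4, column 2: row 4 has {green, gold, red} and column 2 has {teal, green}, leaving only blue.
Row 4 already has {blue, green, gold, red} and column 4 already has {green, gold}, so row 4, column 4 must be teal.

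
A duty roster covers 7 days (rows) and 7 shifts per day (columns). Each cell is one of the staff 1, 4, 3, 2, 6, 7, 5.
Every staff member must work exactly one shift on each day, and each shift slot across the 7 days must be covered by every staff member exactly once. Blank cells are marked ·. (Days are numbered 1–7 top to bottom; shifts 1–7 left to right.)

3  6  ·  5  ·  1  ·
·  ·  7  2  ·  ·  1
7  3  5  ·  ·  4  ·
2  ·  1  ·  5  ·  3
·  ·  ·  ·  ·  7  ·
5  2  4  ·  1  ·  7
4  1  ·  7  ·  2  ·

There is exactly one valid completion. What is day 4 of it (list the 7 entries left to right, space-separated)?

Day 4, shift 6: day 4 has {1, 3, 2, 5} and shift 6 has {1, 4, 2, 7}, leaving only 6.
Day 4, shift 4: day 4 has {1, 3, 2, 6, 5} and shift 4 has {2, 7, 5}, leaving only 4.
Day 4, shift 2: day 4 has {1, 4, 3, 2, 6, 5} and shift 2 has {1, 3, 2, 6}, leaving only 7.
So day 4 reads: 2 7 1 4 5 6 3.

2 7 1 4 5 6 3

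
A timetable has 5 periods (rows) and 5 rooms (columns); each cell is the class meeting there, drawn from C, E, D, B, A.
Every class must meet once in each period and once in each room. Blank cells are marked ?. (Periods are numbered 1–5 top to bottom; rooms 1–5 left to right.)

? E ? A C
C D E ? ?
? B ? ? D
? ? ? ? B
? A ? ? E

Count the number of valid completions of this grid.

3

Period 1, room 1: eliminating its period and room leaves {D, B}.
Period 1, room 3: eliminating its period and room leaves {D, B}.
Period 2, room 4: eliminating its period and room leaves {B}.
Period 2, room 5: eliminating its period and room leaves {A}.
Period 3, room 1: eliminating its period and room leaves {E, A}.
Period 3, room 3: eliminating its period and room leaves {C, A}.
Period 3, room 4: eliminating its period and room leaves {C, E}.
Period 4, room 1: eliminating its period and room leaves {E, D, A}.
Period 4, room 2: eliminating its period and room leaves {C}.
Period 4, room 3: eliminating its period and room leaves {C, D, A}.
Period 4, room 4: eliminating its period and room leaves {C, E, D}.
Period 5, room 1: eliminating its period and room leaves {D, B}.
Period 5, room 3: eliminating its period and room leaves {C, D, B}.
Period 5, room 4: eliminating its period and room leaves {C, D, B}.
Enumerating the assignments across these blanks that avoid any period or room repeat gives 3 completions.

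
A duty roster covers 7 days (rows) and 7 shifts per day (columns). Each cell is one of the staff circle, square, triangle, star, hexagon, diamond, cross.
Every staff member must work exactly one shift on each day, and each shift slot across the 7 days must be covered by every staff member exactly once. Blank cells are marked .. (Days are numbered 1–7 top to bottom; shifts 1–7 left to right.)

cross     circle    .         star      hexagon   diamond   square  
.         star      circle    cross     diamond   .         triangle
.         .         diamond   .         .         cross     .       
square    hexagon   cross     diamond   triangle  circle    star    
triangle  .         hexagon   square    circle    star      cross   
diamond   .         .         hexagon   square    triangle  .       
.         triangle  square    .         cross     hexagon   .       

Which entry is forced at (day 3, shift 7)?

Day 1, shift 3: day 1 has {circle, square, star, hexagon, diamond, cross} and shift 3 has {circle, square, hexagon, diamond, cross}, leaving only triangle.
Day 2, shift 1: day 2 has {circle, triangle, star, diamond, cross} and shift 1 has {square, triangle, diamond, cross}, leaving only hexagon.
Day 2, shift 6: day 2 has {circle, triangle, star, hexagon, diamond, cross} and shift 6 has {circle, triangle, star, hexagon, diamond, cross}, leaving only square.
Day 3, shift 2: day 3 has {diamond, cross} and shift 2 has {circle, triangle, star, hexagon}, leaving only square.
Day 3, shift 5: day 3 has {square, diamond, cross} and shift 5 has {circle, square, triangle, hexagon, diamond, cross}, leaving only star.
Day 3, shift 1: day 3 has {square, star, diamond, cross} and shift 1 has {square, triangle, hexagon, diamond, cross}, leaving only circle.
Day 3 already has {circle, square, star, diamond, cross} and shift 7 already has {square, triangle, star, cross}, so day 3, shift 7 must be hexagon.

hexagon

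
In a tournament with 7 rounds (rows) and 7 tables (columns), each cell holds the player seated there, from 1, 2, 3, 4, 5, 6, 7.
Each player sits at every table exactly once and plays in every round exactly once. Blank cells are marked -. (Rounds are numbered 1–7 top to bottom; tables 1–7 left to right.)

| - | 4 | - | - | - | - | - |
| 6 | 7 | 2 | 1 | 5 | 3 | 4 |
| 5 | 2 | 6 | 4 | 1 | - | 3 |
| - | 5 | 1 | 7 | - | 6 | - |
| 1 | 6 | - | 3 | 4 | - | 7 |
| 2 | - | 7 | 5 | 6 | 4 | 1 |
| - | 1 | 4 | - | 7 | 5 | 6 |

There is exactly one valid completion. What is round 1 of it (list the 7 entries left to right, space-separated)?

Round 3, table 6: round 3 has {1, 2, 3, 4, 5, 6} and table 6 has {3, 4, 5, 6}, leaving only 7.
Round 4, table 7: round 4 has {1, 5, 6, 7} and table 7 has {1, 3, 4, 6, 7}, leaving only 2.
Round 1, table 7: round 1 has {4} and table 7 has {1, 2, 3, 4, 6, 7}, leaving only 5.
Round 1, table 3: round 1 has {4, 5} and table 3 has {1, 2, 4, 6, 7}, leaving only 3.
Round 1, table 1: round 1 has {3, 4, 5} and table 1 has {1, 2, 5, 6}, leaving only 7.
Round 1, table 5: round 1 has {3, 4, 5, 7} and table 5 has {1, 4, 5, 6, 7}, leaving only 2.
Round 1, table 4: round 1 has {2, 3, 4, 5, 7} and table 4 has {1, 3, 4, 5, 7}, leaving only 6.
Round 1, table 6: round 1 has {2, 3, 4, 5, 6, 7} and table 6 has {3, 4, 5, 6, 7}, leaving only 1.
So round 1 reads: 7 4 3 6 2 1 5.

7 4 3 6 2 1 5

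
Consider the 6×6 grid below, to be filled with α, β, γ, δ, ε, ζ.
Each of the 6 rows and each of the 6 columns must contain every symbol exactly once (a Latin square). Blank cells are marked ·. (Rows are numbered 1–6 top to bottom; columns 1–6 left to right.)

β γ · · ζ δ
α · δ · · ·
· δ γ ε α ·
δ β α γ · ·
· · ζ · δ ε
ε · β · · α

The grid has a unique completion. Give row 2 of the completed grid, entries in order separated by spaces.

Row 1, column 3: row 1 has {β, γ, δ, ζ} and column 3 has {α, β, γ, δ, ζ}, leaving only ε.
Row 1, column 4: row 1 has {β, γ, δ, ε, ζ} and column 4 has {γ, ε}, leaving only α.
Row 3, column 1: row 3 has {α, γ, δ, ε} and column 1 has {α, β, δ, ε}, leaving only ζ.
Row 3, column 6: row 3 has {α, γ, δ, ε, ζ} and column 6 has {α, δ, ε}, leaving only β.
Row 4, column 5: row 4 has {α, β, γ, δ} and column 5 has {α, δ, ζ}, leaving only ε.
Row 4, column 6: row 4 has {α, β, γ, δ, ε} and column 6 has {α, β, δ, ε}, leaving only ζ.
Row 2, column 6: row 2 has {α, δ} and column 6 has {α, β, δ, ε, ζ}, leaving only γ.
Row 2, column 5: row 2 has {α, γ, δ} and column 5 has {α, δ, ε, ζ}, leaving only β.
Row 2, column 4: row 2 has {α, β, γ, δ} and column 4 has {α, γ, ε}, leaving only ζ.
Row 2, column 2: row 2 has {α, β, γ, δ, ζ} and column 2 has {β, γ, δ}, leaving only ε.
So row 2 reads: α ε δ ζ β γ.

α ε δ ζ β γ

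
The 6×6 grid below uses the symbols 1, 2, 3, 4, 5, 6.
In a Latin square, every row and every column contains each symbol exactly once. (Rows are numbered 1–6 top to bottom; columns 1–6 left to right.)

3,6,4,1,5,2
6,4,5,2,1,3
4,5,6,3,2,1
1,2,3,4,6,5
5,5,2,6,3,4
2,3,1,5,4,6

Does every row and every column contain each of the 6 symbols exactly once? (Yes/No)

No

Column 2 contains 5 twice (at rows 3 and 5), so it is not a permutation.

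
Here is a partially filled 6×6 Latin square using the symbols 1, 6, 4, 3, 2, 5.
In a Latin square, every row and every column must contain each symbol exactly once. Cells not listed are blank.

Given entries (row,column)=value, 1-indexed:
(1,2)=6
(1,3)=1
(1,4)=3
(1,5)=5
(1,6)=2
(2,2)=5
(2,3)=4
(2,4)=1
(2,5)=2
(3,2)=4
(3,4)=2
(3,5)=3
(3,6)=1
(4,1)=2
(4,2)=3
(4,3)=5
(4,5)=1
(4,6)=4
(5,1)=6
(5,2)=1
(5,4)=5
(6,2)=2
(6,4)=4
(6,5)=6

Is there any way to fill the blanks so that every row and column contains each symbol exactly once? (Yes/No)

No row or column among the givens repeats a symbol, and propagating forced cells runs into no contradiction.
One valid completion exists (for instance, 4 6 1 3 5 2 / 3 5 4 1 2 6 / 5 4 6 2 3 1 / 2 3 5 6 1 4 / 6 1 2 5 4 3 / 1 2 3 4 6 5).

Yes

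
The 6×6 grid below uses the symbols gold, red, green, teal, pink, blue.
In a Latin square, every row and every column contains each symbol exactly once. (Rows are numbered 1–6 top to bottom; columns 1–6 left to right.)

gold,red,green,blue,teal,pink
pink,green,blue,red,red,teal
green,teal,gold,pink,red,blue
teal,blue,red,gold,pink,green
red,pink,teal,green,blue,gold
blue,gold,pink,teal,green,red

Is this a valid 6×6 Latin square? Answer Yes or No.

No

Column 5 contains red twice (at rows 2 and 3), so it is not a permutation.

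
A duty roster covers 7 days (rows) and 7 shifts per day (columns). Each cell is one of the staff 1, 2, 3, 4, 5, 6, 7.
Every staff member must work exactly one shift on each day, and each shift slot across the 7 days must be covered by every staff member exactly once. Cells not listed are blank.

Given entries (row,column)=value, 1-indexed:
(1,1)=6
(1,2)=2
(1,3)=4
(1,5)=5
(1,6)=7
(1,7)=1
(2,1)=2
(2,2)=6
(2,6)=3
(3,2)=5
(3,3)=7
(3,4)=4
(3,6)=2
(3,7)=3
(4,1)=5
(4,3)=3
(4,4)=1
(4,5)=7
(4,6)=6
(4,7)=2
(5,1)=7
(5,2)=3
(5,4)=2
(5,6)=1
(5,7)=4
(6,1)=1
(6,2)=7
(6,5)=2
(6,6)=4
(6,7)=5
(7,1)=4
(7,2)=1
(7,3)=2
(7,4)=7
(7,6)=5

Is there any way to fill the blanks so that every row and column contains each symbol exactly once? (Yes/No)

No

Day 3, shift 1: day 3 together with shift 1 already contain {1, 2, 3, 4, 5, 6, 7} — every symbol — so nothing can go there. The grid has no valid completion.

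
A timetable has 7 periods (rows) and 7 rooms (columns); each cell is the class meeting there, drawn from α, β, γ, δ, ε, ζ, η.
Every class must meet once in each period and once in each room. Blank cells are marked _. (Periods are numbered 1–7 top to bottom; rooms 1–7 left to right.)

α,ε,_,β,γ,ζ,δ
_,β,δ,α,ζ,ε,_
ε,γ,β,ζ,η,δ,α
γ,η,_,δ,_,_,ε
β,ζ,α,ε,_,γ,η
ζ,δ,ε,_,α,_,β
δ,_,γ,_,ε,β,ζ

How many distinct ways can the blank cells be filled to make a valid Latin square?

Period 1, room 3: eliminating its period and room leaves {η}.
Period 2, room 1: eliminating its period and room leaves {η}.
Period 2, room 7: eliminating its period and room leaves {γ}.
Period 4, room 3: eliminating its period and room leaves {ζ}.
Period 4, room 5: eliminating its period and room leaves {β}.
Period 4, room 6: eliminating its period and room leaves {α}.
Period 5, room 5: eliminating its period and room leaves {δ}.
Period 6, room 4: eliminating its period and room leaves {γ, η}.
Period 6, room 6: eliminating its period and room leaves {η}.
Period 7, room 2: eliminating its period and room leaves {α}.
Period 7, room 4: eliminating its period and room leaves {η}.
Only one assignment across all blanks avoids any period or room repeat, giving 1 completion.

1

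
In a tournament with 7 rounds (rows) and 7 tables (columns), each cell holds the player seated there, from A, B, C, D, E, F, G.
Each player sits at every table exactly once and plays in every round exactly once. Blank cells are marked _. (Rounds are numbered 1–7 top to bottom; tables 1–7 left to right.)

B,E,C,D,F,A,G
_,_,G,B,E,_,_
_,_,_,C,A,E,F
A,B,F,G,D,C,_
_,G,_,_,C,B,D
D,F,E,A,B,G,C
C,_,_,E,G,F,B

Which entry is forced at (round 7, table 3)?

Round 2, table 1: round 2 has {B, E, G} and table 1 has {A, B, C, D}, leaving only F.
Round 2, table 6: round 2 has {B, E, F, G} and table 6 has {A, B, C, E, F, G}, leaving only D.
Round 2, table 7: round 2 has {B, D, E, F, G} and table 7 has {B, C, D, F, G}, leaving only A.
Round 2, table 2: round 2 has {A, B, D, E, F, G} and table 2 has {B, E, F, G}, leaving only C.
Round 3, table 1: round 3 has {A, C, E, F} and table 1 has {A, B, C, D, F}, leaving only G.
Round 3, table 2: round 3 has {A, C, E, F, G} and table 2 has {B, C, E, F, G}, leaving only D.
Round 3, table 3: round 3 has {A, C, D, E, F, G} and table 3 has {C, E, F, G}, leaving only B.
Round 4, table 7: round 4 has {A, B, C, D, F, G} and table 7 has {A, B, C, D, F, G}, leaving only E.
Round 5, table 1: round 5 has {B, C, D, G} and table 1 has {A, B, C, D, F, G}, leaving only E.
Round 5, table 3: round 5 has {B, C, D, E, G} and table 3 has {B, C, E, F, G}, leaving only A.
Round 7 already has {B, C, E, F, G} and table 3 already has {A, B, C, E, F, G}, so round 7, table 3 must be D.

D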